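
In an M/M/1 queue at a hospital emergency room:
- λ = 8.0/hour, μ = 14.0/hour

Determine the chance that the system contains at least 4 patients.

ρ = λ/μ = 8.0/14.0 = 0.5714
P(N ≥ n) = ρⁿ
P(N ≥ 4) = 0.5714^4
P(N ≥ 4) = 0.1066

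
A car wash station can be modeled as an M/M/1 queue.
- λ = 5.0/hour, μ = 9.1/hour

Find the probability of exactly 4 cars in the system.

ρ = λ/μ = 5.0/9.1 = 0.54945
P(n) = (1-ρ)ρⁿ
P(4) = (1-0.54945) × 0.54945^4
P(4) = 0.45055 × 0.091141
P(4) = 0.04106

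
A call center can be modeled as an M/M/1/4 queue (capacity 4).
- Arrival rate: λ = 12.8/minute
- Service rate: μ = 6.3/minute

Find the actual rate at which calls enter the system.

ρ = λ/μ = 12.8/6.3 = 2.0317
P₀ = (1-ρ)/(1-ρ^(K+1)) = (1-2.0317)/(1-2.0317^5) = -1.0317/-33.6177 = 0.03069
P_K = P₀×ρ^K = 0.03069 × 2.0317^4 = 0.03069 × 17.0388 = 0.5229
λ_eff = λ(1-P_K) = 12.8 × (1 - 0.522916) = 12.8 × 0.477084 = 6.1067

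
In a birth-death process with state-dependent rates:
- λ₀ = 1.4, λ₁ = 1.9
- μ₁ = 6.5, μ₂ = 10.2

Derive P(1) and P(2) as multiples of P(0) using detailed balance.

Balance equations:
State 0: λ₀P₀ = μ₁P₁ → P₁ = (λ₀/μ₁)P₀ = (1.4/6.5)P₀ = 0.2154P₀
State 1: P₂ = (λ₀λ₁)/(μ₁μ₂)P₀ = (1.4×1.9)/(6.5×10.2)P₀ = 0.04012P₀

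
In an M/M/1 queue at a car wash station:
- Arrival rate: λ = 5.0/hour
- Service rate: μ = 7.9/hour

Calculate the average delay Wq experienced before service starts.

First, compute utilization: ρ = λ/μ = 5.0/7.9 = 0.6329
For M/M/1: Wq = λ/(μ(μ-λ))
Wq = 5.0/(7.9 × (7.9-5.0))
Wq = 5.0/(7.9 × 2.90)
Wq = 0.2182 hours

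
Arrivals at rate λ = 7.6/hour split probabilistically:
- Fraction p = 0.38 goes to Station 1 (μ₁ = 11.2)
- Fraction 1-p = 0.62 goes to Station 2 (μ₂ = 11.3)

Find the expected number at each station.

Effective rates: λ₁ = 7.6×0.38 = 2.888, λ₂ = 7.6×0.62 = 4.712
Station 1: ρ₁ = 2.888/11.2 = 0.257857, L₁ = ρ₁/(1-ρ₁) = 0.257857/(1-0.257857) = 0.3474
Station 2: ρ₂ = 4.712/11.3 = 0.41699, L₂ = ρ₂/(1-ρ₂) = 0.41699/(1-0.41699) = 0.7152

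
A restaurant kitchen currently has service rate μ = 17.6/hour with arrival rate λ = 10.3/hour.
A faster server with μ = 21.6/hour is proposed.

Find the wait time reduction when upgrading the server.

System 1: ρ₁ = 10.3/17.6 = 0.5852, W₁ = 1/(17.6-10.3) = 0.1370
System 2: ρ₂ = 10.3/21.6 = 0.4769, W₂ = 1/(21.6-10.3) = 0.08850
Improvement: (W₁-W₂)/W₁ = (0.1370-0.08850)/0.1370 = 35.40%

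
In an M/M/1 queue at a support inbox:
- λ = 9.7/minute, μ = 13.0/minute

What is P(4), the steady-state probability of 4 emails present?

ρ = λ/μ = 9.7/13.0 = 0.74615
P(n) = (1-ρ)ρⁿ
P(4) = (1-0.74615) × 0.74615^4
P(4) = 0.25385 × 0.30996
P(4) = 0.07868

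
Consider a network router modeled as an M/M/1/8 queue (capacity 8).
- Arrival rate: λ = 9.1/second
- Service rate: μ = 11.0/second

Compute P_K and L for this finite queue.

ρ = λ/μ = 9.1/11.0 = 0.827273
P₀ = (1-ρ)/(1-ρ^(K+1)) = (1-0.827273)/(1-0.827273^9) = 0.1727/0.8185 = 0.2110
P_K = P₀×ρ^K = 0.2110 × 0.827273^8 = 0.2110 × 0.2194 = 0.04629
Blocking probability P_8 = 0.04629 (4.63%)
L = ρ[1 - (K+1)ρ^K + Kρ^(K+1)] / [(1-ρ)(1-ρ^(K+1))]
L = 0.827273 × (1 - 9×0.219377 + 8×0.181485) / ((1 - 0.827273) × (1 - 0.181485)) = 2.7940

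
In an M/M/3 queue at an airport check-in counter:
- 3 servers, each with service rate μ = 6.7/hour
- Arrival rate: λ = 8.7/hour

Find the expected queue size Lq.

Traffic intensity: ρ = λ/(cμ) = 8.7/(3×6.7) = 0.4328
Since ρ = 0.4328 < 1, system is stable.
Offered load a = λ/μ = cρ = 8.7/6.7 = 1.2985
P₀ = [ Σₙ₌₀^2 aⁿ/n! + a^3/(3!(1-ρ)) ]⁻¹
Σ = a^0/0! + a^1/1! + a^2/2! = 1.0000 + 1.2985 + 0.8431 = 3.1416
a^3/(3!(1-ρ)) = 2.1894/(6 × 0.56716) = 0.6434
P₀ = 1/(3.1416 + 0.6434) = 0.2642
Lq = P₀·a^3·ρ / (3!(1-ρ)²) = 0.2642 × 2.1894 × 0.4328 / (6 × 0.3217) = 0.1297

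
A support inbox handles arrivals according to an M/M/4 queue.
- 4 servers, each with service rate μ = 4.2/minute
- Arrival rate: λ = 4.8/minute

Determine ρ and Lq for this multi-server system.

Traffic intensity: ρ = λ/(cμ) = 4.8/(4×4.2) = 0.2857
Since ρ = 0.2857 < 1, system is stable.
Offered load a = λ/μ = cρ = 4.8/4.2 = 1.1429
P₀ = [ Σₙ₌₀^3 aⁿ/n! + a^4/(4!(1-ρ)) ]⁻¹
Σ = a^0/0! + a^1/1! + a^2/2! + a^3/3! = 1.00000 + 1.14286 + 0.653061 + 0.248785 = 3.0447
a^4/(4!(1-ρ)) = 1.7060/(24 × 0.7143) = 0.09951
P₀ = 1/(3.0447 + 0.09951) = 0.3180
Lq = P₀·a^4·ρ / (4!(1-ρ)²) = 0.3180 × 1.7060 × 0.2857 / (24 × 0.5102) = 0.01266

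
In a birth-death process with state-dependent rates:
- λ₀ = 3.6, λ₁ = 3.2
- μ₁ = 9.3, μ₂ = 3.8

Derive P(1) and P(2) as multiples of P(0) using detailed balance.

Balance equations:
State 0: λ₀P₀ = μ₁P₁ → P₁ = (λ₀/μ₁)P₀ = (3.6/9.3)P₀ = 0.3871P₀
State 1: P₂ = (λ₀λ₁)/(μ₁μ₂)P₀ = (3.6×3.2)/(9.3×3.8)P₀ = 0.3260P₀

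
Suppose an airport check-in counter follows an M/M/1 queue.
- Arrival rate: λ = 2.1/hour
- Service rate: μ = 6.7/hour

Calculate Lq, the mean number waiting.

ρ = λ/μ = 2.1/6.7 = 0.3134
For M/M/1: Lq = λ²/(μ(μ-λ))
Lq = 4.41/(6.7 × 4.60)
Lq = 0.1431 passengers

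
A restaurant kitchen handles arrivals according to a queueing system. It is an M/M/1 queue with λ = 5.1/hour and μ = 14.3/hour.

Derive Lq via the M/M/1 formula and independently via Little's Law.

Method 1 (direct): Lq = λ²/(μ(μ-λ)) = 26.01/(14.3 × 9.20) = 0.1977

Method 2 (Little's Law):
W = 1/(μ-λ) = 1/9.20 = 0.1087
Wq = W - 1/μ = 0.1087 - 0.06993 = 0.03877
Lq = λWq = 5.1 × 0.03877 = 0.1977 ✔ (matches Method 1)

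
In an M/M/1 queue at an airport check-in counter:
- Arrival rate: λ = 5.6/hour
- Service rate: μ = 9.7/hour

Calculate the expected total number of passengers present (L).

ρ = λ/μ = 5.6/9.7 = 0.5773
For M/M/1: L = λ/(μ-λ)
L = 5.6/(9.7-5.6) = 5.6/4.10
L = 1.3659 passengers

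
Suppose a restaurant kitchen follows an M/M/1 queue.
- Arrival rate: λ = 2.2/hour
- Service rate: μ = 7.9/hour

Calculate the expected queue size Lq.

ρ = λ/μ = 2.2/7.9 = 0.2785
For M/M/1: Lq = λ²/(μ(μ-λ))
Lq = 4.84/(7.9 × 5.70)
Lq = 0.1075 orders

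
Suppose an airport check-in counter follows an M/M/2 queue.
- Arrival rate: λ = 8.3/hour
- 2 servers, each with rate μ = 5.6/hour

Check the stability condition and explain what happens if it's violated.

Stability requires ρ = λ/(cμ) < 1
ρ = 8.3/(2 × 5.6) = 8.3/11.20 = 0.7411
Since 0.7411 < 1, the system is STABLE.
The servers are busy 74.11% of the time.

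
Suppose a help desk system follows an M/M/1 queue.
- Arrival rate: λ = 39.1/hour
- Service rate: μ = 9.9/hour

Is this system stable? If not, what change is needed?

Stability requires ρ = λ/(cμ) < 1
ρ = 39.1/(1 × 9.9) = 39.1/9.90 = 3.9495
Since 3.9495 ≥ 1, the system is UNSTABLE.
Queue grows without bound. Need μ > λ = 39.1.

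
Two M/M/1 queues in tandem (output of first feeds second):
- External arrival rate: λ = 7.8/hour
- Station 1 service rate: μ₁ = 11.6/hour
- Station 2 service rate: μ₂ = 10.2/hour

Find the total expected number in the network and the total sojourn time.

By Jackson's theorem, each station behaves as independent M/M/1.
Station 1: ρ₁ = 7.8/11.6 = 0.6724, L₁ = ρ₁/(1-ρ₁) = λ/(μ₁-λ) = 7.8/3.80 = 2.0526
Station 2: ρ₂ = 7.8/10.2 = 0.7647, L₂ = ρ₂/(1-ρ₂) = λ/(μ₂-λ) = 7.8/2.40 = 3.2500
Total: L = L₁ + L₂ = 2.0526 + 3.2500 = 5.3026
W = L/λ = 5.3026/7.8 = 0.6798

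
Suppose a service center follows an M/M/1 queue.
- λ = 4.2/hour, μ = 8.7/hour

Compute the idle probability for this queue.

ρ = λ/μ = 4.2/8.7 = 0.4828
P(0) = 1 - ρ = 1 - 0.4828 = 0.5172
The server is idle 51.72% of the time.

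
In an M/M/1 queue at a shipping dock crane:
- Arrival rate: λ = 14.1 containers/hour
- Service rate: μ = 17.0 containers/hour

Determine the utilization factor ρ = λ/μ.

Server utilization: ρ = λ/μ
ρ = 14.1/17.0 = 0.8294
The server is busy 82.94% of the time.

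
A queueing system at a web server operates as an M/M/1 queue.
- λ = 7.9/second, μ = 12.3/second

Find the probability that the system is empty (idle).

ρ = λ/μ = 7.9/12.3 = 0.6423
P(0) = 1 - ρ = 1 - 0.6423 = 0.3577
The server is idle 35.77% of the time.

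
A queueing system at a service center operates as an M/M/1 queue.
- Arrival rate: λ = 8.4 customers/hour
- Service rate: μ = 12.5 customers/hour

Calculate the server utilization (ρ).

Server utilization: ρ = λ/μ
ρ = 8.4/12.5 = 0.6720
The server is busy 67.20% of the time.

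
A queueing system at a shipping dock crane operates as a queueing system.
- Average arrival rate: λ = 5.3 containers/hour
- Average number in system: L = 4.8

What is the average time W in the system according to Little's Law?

Little's Law: L = λW, so W = L/λ
W = 4.8/5.3 = 0.9057 hours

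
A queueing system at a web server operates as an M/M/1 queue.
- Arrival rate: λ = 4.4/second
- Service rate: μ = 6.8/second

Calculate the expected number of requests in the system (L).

ρ = λ/μ = 4.4/6.8 = 0.6471
For M/M/1: L = λ/(μ-λ)
L = 4.4/(6.8-4.4) = 4.4/2.40
L = 1.8333 requests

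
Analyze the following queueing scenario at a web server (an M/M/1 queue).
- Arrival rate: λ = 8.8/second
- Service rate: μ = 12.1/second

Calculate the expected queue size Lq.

ρ = λ/μ = 8.8/12.1 = 0.7273
For M/M/1: Lq = λ²/(μ(μ-λ))
Lq = 77.44/(12.1 × 3.30)
Lq = 1.9394 requests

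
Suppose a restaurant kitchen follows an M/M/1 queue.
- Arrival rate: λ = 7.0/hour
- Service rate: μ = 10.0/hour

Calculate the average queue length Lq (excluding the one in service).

ρ = λ/μ = 7.0/10.0 = 0.7000
For M/M/1: Lq = λ²/(μ(μ-λ))
Lq = 49.00/(10.0 × 3.00)
Lq = 1.6333 orders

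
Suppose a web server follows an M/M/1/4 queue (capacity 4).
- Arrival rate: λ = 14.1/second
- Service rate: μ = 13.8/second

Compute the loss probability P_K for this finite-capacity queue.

ρ = λ/μ = 14.1/13.8 = 1.02174
P₀ = (1-ρ)/(1-ρ^(K+1)) = (1-1.02174)/(1-1.02174^5) = -0.02174/-0.1135 = 0.1915
P_K = P₀×ρ^K = 0.1915 × 1.02174^4 = 0.1915 × 1.0898 = 0.2087
Blocking probability = 20.87%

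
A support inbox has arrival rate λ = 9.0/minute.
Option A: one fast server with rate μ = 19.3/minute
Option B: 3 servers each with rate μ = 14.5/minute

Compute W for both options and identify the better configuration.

Option A: single server μ = 19.3 (M/M/1)
  ρ_A = 9.0/19.3 = 0.4663
  W_A = 1/(μ-λ) = 1/(19.3-9.0) = 1/10.30 = 0.09709

Option B: 3 servers μ = 14.5 (M/M/3)
  ρ_B = λ/(cμ) = 9.0/(3×14.5) = 0.2069
  Offered load a = λ/μ = cρ = 9.0/14.5 = 0.6207
  P₀ = [ Σₙ₌₀^2 aⁿ/n! + a^3/(3!(1-ρ)) ]⁻¹
  Σ = a^0/0! + a^1/1! + a^2/2! = 1.0000 + 0.6207 + 0.1926 = 1.8133
  a^3/(3!(1-ρ)) = 0.2391/(6 × 0.7931) = 0.05025
  P₀ = 1/(1.8133 + 0.05025) = 0.5366
  Lq = P₀·a^3·ρ / (3!(1-ρ)²) = 0.5366 × 0.2391 × 0.2069 / (6 × 0.6290) = 0.007034
  Wq_B = Lq/λ = 0.007034/9.0 = 0.0007816
  W_B = Wq_B + 1/μ = 0.0007816 + 0.06897 = 0.06975

Since W_B = 0.06975 < W_A = 0.09709, Option B (multiple servers) has the shorter time in system.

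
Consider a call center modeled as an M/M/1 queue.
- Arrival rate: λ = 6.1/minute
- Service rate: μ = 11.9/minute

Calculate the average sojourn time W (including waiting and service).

First, compute utilization: ρ = λ/μ = 6.1/11.9 = 0.5126
For M/M/1: W = 1/(μ-λ)
W = 1/(11.9-6.1) = 1/5.80
W = 0.1724 minutes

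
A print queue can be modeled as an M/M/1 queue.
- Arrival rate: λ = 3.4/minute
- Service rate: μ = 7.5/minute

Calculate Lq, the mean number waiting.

ρ = λ/μ = 3.4/7.5 = 0.4533
For M/M/1: Lq = λ²/(μ(μ-λ))
Lq = 11.56/(7.5 × 4.10)
Lq = 0.3759 jobs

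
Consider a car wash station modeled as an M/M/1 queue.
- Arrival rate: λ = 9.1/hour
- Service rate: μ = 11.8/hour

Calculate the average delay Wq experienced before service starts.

First, compute utilization: ρ = λ/μ = 9.1/11.8 = 0.7712
For M/M/1: Wq = λ/(μ(μ-λ))
Wq = 9.1/(11.8 × (11.8-9.1))
Wq = 9.1/(11.8 × 2.70)
Wq = 0.2856 hours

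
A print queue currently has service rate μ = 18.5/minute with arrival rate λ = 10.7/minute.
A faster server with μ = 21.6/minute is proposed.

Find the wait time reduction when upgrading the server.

System 1: ρ₁ = 10.7/18.5 = 0.5784, W₁ = 1/(18.5-10.7) = 0.1282
System 2: ρ₂ = 10.7/21.6 = 0.4954, W₂ = 1/(21.6-10.7) = 0.09174
Improvement: (W₁-W₂)/W₁ = (0.1282-0.09174)/0.1282 = 28.44%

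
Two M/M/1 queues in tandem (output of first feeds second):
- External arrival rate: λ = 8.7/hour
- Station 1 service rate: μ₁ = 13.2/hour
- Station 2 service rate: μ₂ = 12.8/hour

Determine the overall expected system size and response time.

By Jackson's theorem, each station behaves as independent M/M/1.
Station 1: ρ₁ = 8.7/13.2 = 0.6591, L₁ = ρ₁/(1-ρ₁) = λ/(μ₁-λ) = 8.7/4.50 = 1.9333
Station 2: ρ₂ = 8.7/12.8 = 0.6797, L₂ = ρ₂/(1-ρ₂) = λ/(μ₂-λ) = 8.7/4.10 = 2.1220
Total: L = L₁ + L₂ = 1.9333 + 2.1220 = 4.0553
W = L/λ = 4.0553/8.7 = 0.4661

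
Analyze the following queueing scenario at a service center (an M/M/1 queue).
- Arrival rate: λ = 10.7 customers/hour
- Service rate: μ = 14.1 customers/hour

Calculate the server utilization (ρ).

Server utilization: ρ = λ/μ
ρ = 10.7/14.1 = 0.7589
The server is busy 75.89% of the time.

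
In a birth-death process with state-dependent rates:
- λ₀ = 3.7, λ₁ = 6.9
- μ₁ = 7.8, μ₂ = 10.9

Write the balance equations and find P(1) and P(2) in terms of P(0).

Balance equations:
State 0: λ₀P₀ = μ₁P₁ → P₁ = (λ₀/μ₁)P₀ = (3.7/7.8)P₀ = 0.4744P₀
State 1: P₂ = (λ₀λ₁)/(μ₁μ₂)P₀ = (3.7×6.9)/(7.8×10.9)P₀ = 0.3003P₀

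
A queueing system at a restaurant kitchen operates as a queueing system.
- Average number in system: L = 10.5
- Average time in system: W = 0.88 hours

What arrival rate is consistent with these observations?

Little's Law: L = λW, so λ = L/W
λ = 10.5/0.88 = 11.9318 orders/hour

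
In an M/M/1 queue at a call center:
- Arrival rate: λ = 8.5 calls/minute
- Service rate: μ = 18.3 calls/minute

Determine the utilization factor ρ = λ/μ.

Server utilization: ρ = λ/μ
ρ = 8.5/18.3 = 0.4645
The server is busy 46.45% of the time.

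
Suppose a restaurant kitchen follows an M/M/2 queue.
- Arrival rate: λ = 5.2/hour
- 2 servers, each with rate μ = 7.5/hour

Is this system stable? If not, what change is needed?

Stability requires ρ = λ/(cμ) < 1
ρ = 5.2/(2 × 7.5) = 5.2/15.00 = 0.3467
Since 0.3467 < 1, the system is STABLE.
The servers are busy 34.67% of the time.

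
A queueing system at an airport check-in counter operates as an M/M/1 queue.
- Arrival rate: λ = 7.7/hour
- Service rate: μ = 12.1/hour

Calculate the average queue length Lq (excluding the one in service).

ρ = λ/μ = 7.7/12.1 = 0.6364
For M/M/1: Lq = λ²/(μ(μ-λ))
Lq = 59.29/(12.1 × 4.40)
Lq = 1.1136 passengers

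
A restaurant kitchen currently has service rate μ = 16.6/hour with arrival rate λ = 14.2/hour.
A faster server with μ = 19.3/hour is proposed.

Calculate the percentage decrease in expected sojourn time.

System 1: ρ₁ = 14.2/16.6 = 0.8554, W₁ = 1/(16.6-14.2) = 0.4167
System 2: ρ₂ = 14.2/19.3 = 0.7358, W₂ = 1/(19.3-14.2) = 0.1961
Improvement: (W₁-W₂)/W₁ = (0.4167-0.1961)/0.4167 = 52.94%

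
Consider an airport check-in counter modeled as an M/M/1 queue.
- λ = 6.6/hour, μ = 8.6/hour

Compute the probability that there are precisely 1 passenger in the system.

ρ = λ/μ = 6.6/8.6 = 0.7674
P(n) = (1-ρ)ρⁿ
P(1) = (1-0.7674) × 0.7674^1
P(1) = 0.2326 × 0.7674
P(1) = 0.1785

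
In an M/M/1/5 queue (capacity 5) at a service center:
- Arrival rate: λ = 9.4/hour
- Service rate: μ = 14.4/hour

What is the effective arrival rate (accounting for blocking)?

ρ = λ/μ = 9.4/14.4 = 0.65278
P₀ = (1-ρ)/(1-ρ^(K+1)) = (1-0.65278)/(1-0.65278^6) = 0.3472/0.9226 = 0.3763
P_K = P₀×ρ^K = 0.37634 × 0.65278^5 = 0.37634 × 0.11853 = 0.04461
λ_eff = λ(1-P_K) = 9.4 × (1 - 0.04461) = 9.4 × 0.95539 = 8.9807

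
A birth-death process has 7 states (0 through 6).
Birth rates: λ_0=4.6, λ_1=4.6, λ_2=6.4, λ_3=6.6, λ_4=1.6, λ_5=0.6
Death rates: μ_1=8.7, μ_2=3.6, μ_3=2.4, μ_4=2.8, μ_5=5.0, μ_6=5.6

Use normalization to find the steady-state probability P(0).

Ratios P(n)/P(0) = (λ₀···λₙ₋₁)/(μ₁···μₙ):
P(1)/P(0) = (4.6)/(8.7) = 0.528736
P(2)/P(0) = (4.6×4.6)/(8.7×3.6) = 0.675607
P(3)/P(0) = (4.6×4.6×6.4)/(8.7×3.6×2.4) = 1.80162
P(4)/P(0) = (4.6×4.6×6.4×6.6)/(8.7×3.6×2.4×2.8) = 4.24667
P(5)/P(0) = (4.6×4.6×6.4×6.6×1.6)/(8.7×3.6×2.4×2.8×5.0) = 1.35893
P(6)/P(0) = (4.6×4.6×6.4×6.6×1.6×0.6)/(8.7×3.6×2.4×2.8×5.0×5.6) = 0.145600

Normalization: ∑ P(n) = 1
P(0) × (1.00000 + 0.528736 + 0.675607 + 1.80162 + 4.24667 + 1.35893 + 0.145600) = 1
P(0) × 9.7572 = 1
P(0) = 1/9.7572 = 0.1025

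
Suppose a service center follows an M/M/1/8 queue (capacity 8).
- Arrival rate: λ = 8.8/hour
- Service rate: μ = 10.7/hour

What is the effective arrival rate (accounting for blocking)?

ρ = λ/μ = 8.8/10.7 = 0.82243
P₀ = (1-ρ)/(1-ρ^(K+1)) = (1-0.82243)/(1-0.82243^9) = 0.1776/0.8279 = 0.2145
P_K = P₀×ρ^K = 0.214494 × 0.82243^8 = 0.214494 × 0.209311 = 0.04490
λ_eff = λ(1-P_K) = 8.8 × (1 - 0.04490) = 8.8 × 0.9551 = 8.4049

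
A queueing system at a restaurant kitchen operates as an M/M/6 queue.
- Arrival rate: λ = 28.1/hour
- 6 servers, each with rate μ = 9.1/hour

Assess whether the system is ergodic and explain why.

Stability requires ρ = λ/(cμ) < 1
ρ = 28.1/(6 × 9.1) = 28.1/54.60 = 0.5147
Since 0.5147 < 1, the system is STABLE.
The servers are busy 51.47% of the time.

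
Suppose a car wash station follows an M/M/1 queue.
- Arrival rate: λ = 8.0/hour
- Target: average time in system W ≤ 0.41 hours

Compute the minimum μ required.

For M/M/1: W = 1/(μ-λ)
Need W ≤ 0.41, so 1/(μ-λ) ≤ 0.41
μ - λ ≥ 1/0.41 = 2.4390
μ ≥ 8.0 + 2.4390 = 10.4390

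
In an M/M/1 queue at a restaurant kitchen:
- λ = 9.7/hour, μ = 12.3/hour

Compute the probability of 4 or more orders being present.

ρ = λ/μ = 9.7/12.3 = 0.78862
P(N ≥ n) = ρⁿ
P(N ≥ 4) = 0.78862^4
P(N ≥ 4) = 0.3868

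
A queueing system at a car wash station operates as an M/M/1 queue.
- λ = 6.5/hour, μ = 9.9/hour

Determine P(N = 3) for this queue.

ρ = λ/μ = 6.5/9.9 = 0.65657
P(n) = (1-ρ)ρⁿ
P(3) = (1-0.65657) × 0.65657^3
P(3) = 0.34343 × 0.28304
P(3) = 0.09720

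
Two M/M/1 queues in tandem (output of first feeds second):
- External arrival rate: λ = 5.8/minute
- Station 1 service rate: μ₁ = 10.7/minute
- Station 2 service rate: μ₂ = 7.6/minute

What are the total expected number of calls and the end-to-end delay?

By Jackson's theorem, each station behaves as independent M/M/1.
Station 1: ρ₁ = 5.8/10.7 = 0.5421, L₁ = ρ₁/(1-ρ₁) = λ/(μ₁-λ) = 5.8/4.90 = 1.1837
Station 2: ρ₂ = 5.8/7.6 = 0.7632, L₂ = ρ₂/(1-ρ₂) = λ/(μ₂-λ) = 5.8/1.80 = 3.2222
Total: L = L₁ + L₂ = 1.1837 + 3.2222 = 4.4059
W = L/λ = 4.4059/5.8 = 0.7596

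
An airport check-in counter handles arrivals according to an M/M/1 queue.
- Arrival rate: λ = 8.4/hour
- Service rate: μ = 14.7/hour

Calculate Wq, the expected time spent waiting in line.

First, compute utilization: ρ = λ/μ = 8.4/14.7 = 0.5714
For M/M/1: Wq = λ/(μ(μ-λ))
Wq = 8.4/(14.7 × (14.7-8.4))
Wq = 8.4/(14.7 × 6.30)
Wq = 0.09070 hours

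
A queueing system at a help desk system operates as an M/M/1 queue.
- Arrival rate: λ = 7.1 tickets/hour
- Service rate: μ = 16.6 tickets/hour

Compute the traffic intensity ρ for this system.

Server utilization: ρ = λ/μ
ρ = 7.1/16.6 = 0.4277
The server is busy 42.77% of the time.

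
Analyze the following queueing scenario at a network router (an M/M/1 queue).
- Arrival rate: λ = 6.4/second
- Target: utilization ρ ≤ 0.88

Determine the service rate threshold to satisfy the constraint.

ρ = λ/μ, so μ = λ/ρ
μ ≥ 6.4/0.88 = 7.2727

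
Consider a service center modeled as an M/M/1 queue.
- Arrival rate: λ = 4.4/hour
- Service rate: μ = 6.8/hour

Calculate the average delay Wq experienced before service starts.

First, compute utilization: ρ = λ/μ = 4.4/6.8 = 0.6471
For M/M/1: Wq = λ/(μ(μ-λ))
Wq = 4.4/(6.8 × (6.8-4.4))
Wq = 4.4/(6.8 × 2.40)
Wq = 0.2696 hours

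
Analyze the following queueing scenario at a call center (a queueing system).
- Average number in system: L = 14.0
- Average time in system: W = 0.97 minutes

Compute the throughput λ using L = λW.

Little's Law: L = λW, so λ = L/W
λ = 14.0/0.97 = 14.4330 calls/minute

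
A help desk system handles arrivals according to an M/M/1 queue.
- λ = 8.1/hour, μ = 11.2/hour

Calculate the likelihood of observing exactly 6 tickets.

ρ = λ/μ = 8.1/11.2 = 0.7232
P(n) = (1-ρ)ρⁿ
P(6) = (1-0.7232) × 0.7232^6
P(6) = 0.27680 × 0.14307
P(6) = 0.03960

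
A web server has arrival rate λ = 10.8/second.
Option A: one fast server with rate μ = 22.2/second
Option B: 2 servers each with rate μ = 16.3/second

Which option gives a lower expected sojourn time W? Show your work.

Option A: single server μ = 22.2 (M/M/1)
  ρ_A = 10.8/22.2 = 0.4865
  W_A = 1/(μ-λ) = 1/(22.2-10.8) = 1/11.40 = 0.08772

Option B: 2 servers μ = 16.3 (M/M/2)
  ρ_B = λ/(cμ) = 10.8/(2×16.3) = 0.3313
  Offered load a = λ/μ = cρ = 10.8/16.3 = 0.6626
  P₀ = [ Σₙ₌₀^1 aⁿ/n! + a^2/(2!(1-ρ)) ]⁻¹
  Σ = a^0/0! + a^1/1! = 1.0000 + 0.6626 = 1.6626
  a^2/(2!(1-ρ)) = 0.4390/(2 × 0.6687) = 0.3282
  P₀ = 1/(1.6626 + 0.3282) = 0.5023
  Lq = P₀·a^2·ρ / (2!(1-ρ)²) = 0.5023 × 0.4390 × 0.3313 / (2 × 0.4472) = 0.08168
  Wq_B = Lq/λ = 0.08168/10.8 = 0.007563
  W_B = Wq_B + 1/μ = 0.007563 + 0.06135 = 0.06891

Since W_B = 0.06891 < W_A = 0.08772, Option B (multiple servers) has the shorter time in system.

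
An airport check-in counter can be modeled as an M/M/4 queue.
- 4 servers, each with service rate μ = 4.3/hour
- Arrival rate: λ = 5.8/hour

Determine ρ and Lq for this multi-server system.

Traffic intensity: ρ = λ/(cμ) = 5.8/(4×4.3) = 0.3372
Since ρ = 0.3372 < 1, system is stable.
Offered load a = λ/μ = cρ = 5.8/4.3 = 1.3488
P₀ = [ Σₙ₌₀^3 aⁿ/n! + a^4/(4!(1-ρ)) ]⁻¹
Σ = a^0/0! + a^1/1! + a^2/2! + a^3/3! = 1.0000 + 1.3488 + 0.9097 + 0.4090 = 3.6675
a^4/(4!(1-ρ)) = 3.3101/(24 × 0.6628) = 0.2081
P₀ = 1/(3.6675 + 0.2081) = 0.2580
Lq = P₀·a^4·ρ / (4!(1-ρ)²) = 0.25802 × 3.3101 × 0.33721 / (24 × 0.43929) = 0.02732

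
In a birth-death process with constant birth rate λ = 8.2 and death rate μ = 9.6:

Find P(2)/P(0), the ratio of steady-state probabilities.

For constant rates: P(n)/P(0) = (λ/μ)^n
P(2)/P(0) = (8.2/9.6)^2 = 0.85417^2 = 0.7296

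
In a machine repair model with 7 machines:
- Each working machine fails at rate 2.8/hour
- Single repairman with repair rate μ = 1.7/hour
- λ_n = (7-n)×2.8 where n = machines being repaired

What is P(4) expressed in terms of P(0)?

P(4)/P(0) = ∏_{i=0}^{4-1} λ_i/μ_{i+1}
= (7-0)×2.8/1.7 × (7-1)×2.8/1.7 × (7-2)×2.8/1.7 × (7-3)×2.8/1.7
= 6181.8110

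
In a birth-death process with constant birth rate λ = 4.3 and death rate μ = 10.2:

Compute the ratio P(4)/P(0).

For constant rates: P(n)/P(0) = (λ/μ)^n
P(4)/P(0) = (4.3/10.2)^4 = 0.42157^4 = 0.03158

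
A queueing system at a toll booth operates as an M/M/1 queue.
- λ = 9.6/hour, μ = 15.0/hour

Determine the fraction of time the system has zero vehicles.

ρ = λ/μ = 9.6/15.0 = 0.6400
P(0) = 1 - ρ = 1 - 0.6400 = 0.3600
The server is idle 36.00% of the time.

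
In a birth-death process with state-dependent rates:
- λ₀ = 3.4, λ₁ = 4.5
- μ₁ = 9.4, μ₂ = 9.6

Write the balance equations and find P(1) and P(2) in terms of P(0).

Balance equations:
State 0: λ₀P₀ = μ₁P₁ → P₁ = (λ₀/μ₁)P₀ = (3.4/9.4)P₀ = 0.3617P₀
State 1: P₂ = (λ₀λ₁)/(μ₁μ₂)P₀ = (3.4×4.5)/(9.4×9.6)P₀ = 0.1695P₀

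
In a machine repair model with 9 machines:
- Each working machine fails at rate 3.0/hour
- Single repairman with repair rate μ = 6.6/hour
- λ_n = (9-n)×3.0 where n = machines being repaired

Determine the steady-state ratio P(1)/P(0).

P(1)/P(0) = ∏_{i=0}^{1-1} λ_i/μ_{i+1}
= (9-0)×3.0/6.6
= 4.0909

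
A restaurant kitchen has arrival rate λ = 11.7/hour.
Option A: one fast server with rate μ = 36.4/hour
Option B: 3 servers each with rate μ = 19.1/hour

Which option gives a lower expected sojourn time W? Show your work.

Option A: single server μ = 36.4 (M/M/1)
  ρ_A = 11.7/36.4 = 0.3214
  W_A = 1/(μ-λ) = 1/(36.4-11.7) = 1/24.70 = 0.04049

Option B: 3 servers μ = 19.1 (M/M/3)
  ρ_B = λ/(cμ) = 11.7/(3×19.1) = 0.2042
  Offered load a = λ/μ = cρ = 11.7/19.1 = 0.6126
  P₀ = [ Σₙ₌₀^2 aⁿ/n! + a^3/(3!(1-ρ)) ]⁻¹
  Σ = a^0/0! + a^1/1! + a^2/2! = 1.0000 + 0.6126 + 0.1876 = 1.8002
  a^3/(3!(1-ρ)) = 0.22986/(6 × 0.79581) = 0.04814
  P₀ = 1/(1.8002 + 0.04814) = 0.5410
  Lq = P₀·a^3·ρ / (3!(1-ρ)²) = 0.54103 × 0.22986 × 0.20419 / (6 × 0.63332) = 0.006683
  Wq_B = Lq/λ = 0.006683/11.7 = 0.0005712
  W_B = Wq_B + 1/μ = 0.0005712 + 0.05236 = 0.05293

Since W_A = 0.04049 < W_B = 0.05293, Option A (single fast server) has the shorter time in system.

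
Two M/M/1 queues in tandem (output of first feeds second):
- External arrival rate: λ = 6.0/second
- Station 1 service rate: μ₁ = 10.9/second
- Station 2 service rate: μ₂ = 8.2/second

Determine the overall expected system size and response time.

By Jackson's theorem, each station behaves as independent M/M/1.
Station 1: ρ₁ = 6.0/10.9 = 0.5505, L₁ = ρ₁/(1-ρ₁) = λ/(μ₁-λ) = 6.0/4.90 = 1.2245
Station 2: ρ₂ = 6.0/8.2 = 0.7317, L₂ = ρ₂/(1-ρ₂) = λ/(μ₂-λ) = 6.0/2.20 = 2.7273
Total: L = L₁ + L₂ = 1.2245 + 2.7273 = 3.9518
W = L/λ = 3.9518/6.0 = 0.6586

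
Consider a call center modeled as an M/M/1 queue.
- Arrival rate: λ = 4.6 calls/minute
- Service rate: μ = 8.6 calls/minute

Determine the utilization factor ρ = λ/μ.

Server utilization: ρ = λ/μ
ρ = 4.6/8.6 = 0.5349
The server is busy 53.49% of the time.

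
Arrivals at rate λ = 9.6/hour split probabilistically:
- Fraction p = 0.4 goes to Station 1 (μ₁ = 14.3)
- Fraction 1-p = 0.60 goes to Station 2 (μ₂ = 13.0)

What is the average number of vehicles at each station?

Effective rates: λ₁ = 9.6×0.4 = 3.84, λ₂ = 9.6×0.60 = 5.76
Station 1: ρ₁ = 3.84/14.3 = 0.2685, L₁ = ρ₁/(1-ρ₁) = 0.2685/(1-0.2685) = 0.3671
Station 2: ρ₂ = 5.76/13.0 = 0.44308, L₂ = ρ₂/(1-ρ₂) = 0.44308/(1-0.44308) = 0.7956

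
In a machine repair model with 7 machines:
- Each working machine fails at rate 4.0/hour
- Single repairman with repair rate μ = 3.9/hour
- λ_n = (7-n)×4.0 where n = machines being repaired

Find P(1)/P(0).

P(1)/P(0) = ∏_{i=0}^{1-1} λ_i/μ_{i+1}
= (7-0)×4.0/3.9
= 7.1795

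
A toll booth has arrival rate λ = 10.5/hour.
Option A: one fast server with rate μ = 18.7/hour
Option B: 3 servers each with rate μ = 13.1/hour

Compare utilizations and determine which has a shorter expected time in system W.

Option A: single server μ = 18.7 (M/M/1)
  ρ_A = 10.5/18.7 = 0.5615
  W_A = 1/(μ-λ) = 1/(18.7-10.5) = 1/8.20 = 0.1220

Option B: 3 servers μ = 13.1 (M/M/3)
  ρ_B = λ/(cμ) = 10.5/(3×13.1) = 0.2672
  Offered load a = λ/μ = cρ = 10.5/13.1 = 0.8015
  P₀ = [ Σₙ₌₀^2 aⁿ/n! + a^3/(3!(1-ρ)) ]⁻¹
  Σ = a^0/0! + a^1/1! + a^2/2! = 1.0000 + 0.8015 + 0.3212 = 2.1227
  a^3/(3!(1-ρ)) = 0.5149/(6 × 0.7328) = 0.1171
  P₀ = 1/(2.1227 + 0.1171) = 0.4465
  Lq = P₀·a^3·ρ / (3!(1-ρ)²) = 0.44646 × 0.51494 × 0.26718 / (6 × 0.53703) = 0.01906
  Wq_B = Lq/λ = 0.0190624/10.5 = 0.0018155
  W_B = Wq_B + 1/μ = 0.0018155 + 0.076336 = 0.07815

Since W_B = 0.07815 < W_A = 0.1220, Option B (multiple servers) has the shorter time in system.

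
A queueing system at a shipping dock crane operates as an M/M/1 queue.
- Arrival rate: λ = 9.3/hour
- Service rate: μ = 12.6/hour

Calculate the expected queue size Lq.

ρ = λ/μ = 9.3/12.6 = 0.7381
For M/M/1: Lq = λ²/(μ(μ-λ))
Lq = 86.49/(12.6 × 3.30)
Lq = 2.0801 containers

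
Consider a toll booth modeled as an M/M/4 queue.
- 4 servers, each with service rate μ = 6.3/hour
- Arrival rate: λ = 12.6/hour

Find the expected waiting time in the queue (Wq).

Traffic intensity: ρ = λ/(cμ) = 12.6/(4×6.3) = 0.5000
Since ρ = 0.5000 < 1, system is stable.
Offered load a = λ/μ = cρ = 12.6/6.3 = 2.0000
P₀ = [ Σₙ₌₀^3 aⁿ/n! + a^4/(4!(1-ρ)) ]⁻¹
Σ = a^0/0! + a^1/1! + a^2/2! + a^3/3! = 1.0000 + 2.0000 + 2.0000 + 1.3333 = 6.3333
a^4/(4!(1-ρ)) = 16.0000/(24 × 0.5000) = 1.3333
P₀ = 1/(6.3333 + 1.3333) = 0.1304
Lq = P₀·a^4·ρ / (4!(1-ρ)²) = 0.1304 × 16.0000 × 0.5000 / (24 × 0.2500) = 0.1739
Wq = Lq/λ = 0.1739/12.6 = 0.01380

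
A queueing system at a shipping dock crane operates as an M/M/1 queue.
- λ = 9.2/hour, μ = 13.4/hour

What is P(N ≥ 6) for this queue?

ρ = λ/μ = 9.2/13.4 = 0.68657
P(N ≥ n) = ρⁿ
P(N ≥ 6) = 0.68657^6
P(N ≥ 6) = 0.1047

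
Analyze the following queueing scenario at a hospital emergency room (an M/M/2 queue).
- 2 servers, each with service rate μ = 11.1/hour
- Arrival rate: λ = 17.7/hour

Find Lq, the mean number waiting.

Traffic intensity: ρ = λ/(cμ) = 17.7/(2×11.1) = 0.7973
Since ρ = 0.7973 < 1, system is stable.
Offered load a = λ/μ = cρ = 17.7/11.1 = 1.5946
P₀ = [ Σₙ₌₀^1 aⁿ/n! + a^2/(2!(1-ρ)) ]⁻¹
Σ = a^0/0! + a^1/1! = 1.0000 + 1.5946 = 2.5946
a^2/(2!(1-ρ)) = 2.5427/(2 × 0.2027) = 6.2721
P₀ = 1/(2.5946 + 6.2721) = 0.1128
Lq = P₀·a^2·ρ / (2!(1-ρ)²) = 0.11278 × 2.5427 × 0.79730 / (2 × 0.041088) = 2.7823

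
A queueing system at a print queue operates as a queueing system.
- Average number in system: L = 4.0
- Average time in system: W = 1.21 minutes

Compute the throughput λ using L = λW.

Little's Law: L = λW, so λ = L/W
λ = 4.0/1.21 = 3.3058 jobs/minute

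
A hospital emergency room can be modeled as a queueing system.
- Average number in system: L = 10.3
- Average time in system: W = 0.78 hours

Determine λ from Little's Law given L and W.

Little's Law: L = λW, so λ = L/W
λ = 10.3/0.78 = 13.2051 patients/hour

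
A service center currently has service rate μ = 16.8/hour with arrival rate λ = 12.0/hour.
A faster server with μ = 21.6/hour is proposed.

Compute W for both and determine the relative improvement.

System 1: ρ₁ = 12.0/16.8 = 0.7143, W₁ = 1/(16.8-12.0) = 0.20833
System 2: ρ₂ = 12.0/21.6 = 0.5556, W₂ = 1/(21.6-12.0) = 0.10417
Improvement: (W₁-W₂)/W₁ = (0.20833-0.10417)/0.20833 = 50.00%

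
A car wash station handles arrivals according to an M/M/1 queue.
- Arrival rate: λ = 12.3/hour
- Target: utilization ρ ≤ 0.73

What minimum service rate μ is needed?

ρ = λ/μ, so μ = λ/ρ
μ ≥ 12.3/0.73 = 16.8493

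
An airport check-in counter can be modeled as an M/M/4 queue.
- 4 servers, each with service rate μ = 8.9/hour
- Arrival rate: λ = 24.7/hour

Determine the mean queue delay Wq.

Traffic intensity: ρ = λ/(cμ) = 24.7/(4×8.9) = 0.6938
Since ρ = 0.6938 < 1, system is stable.
Offered load a = λ/μ = cρ = 24.7/8.9 = 2.7753
P₀ = [ Σₙ₌₀^3 aⁿ/n! + a^4/(4!(1-ρ)) ]⁻¹
Σ = a^0/0! + a^1/1! + a^2/2! + a^3/3! = 1.0000 + 2.7753 + 3.8511 + 3.5626 = 11.1890
a^4/(4!(1-ρ)) = 59.3236/(24 × 0.30618) = 8.0731
P₀ = 1/(11.1890 + 8.0731) = 0.05192
Lq = P₀·a^4·ρ / (4!(1-ρ)²) = 0.051915 × 59.3236 × 0.69382 / (24 × 0.093746) = 0.9497
Wq = Lq/λ = 0.9497/24.7 = 0.03845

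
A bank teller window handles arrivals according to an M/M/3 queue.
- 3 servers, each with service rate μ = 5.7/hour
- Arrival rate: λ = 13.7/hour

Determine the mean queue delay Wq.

Traffic intensity: ρ = λ/(cμ) = 13.7/(3×5.7) = 0.8012
Since ρ = 0.8012 < 1, system is stable.
Offered load a = λ/μ = cρ = 13.7/5.7 = 2.4035
P₀ = [ Σₙ₌₀^2 aⁿ/n! + a^3/(3!(1-ρ)) ]⁻¹
Σ = a^0/0! + a^1/1! + a^2/2! = 1.0000 + 2.4035 + 2.8884 = 6.2919
a^3/(3!(1-ρ)) = 13.8847/(6 × 0.19883) = 11.6387
P₀ = 1/(6.2919 + 11.6387) = 0.05577
Lq = P₀·a^3·ρ / (3!(1-ρ)²) = 0.055771 × 13.8847 × 0.80117 / (6 × 0.039534) = 2.6155
Wq = Lq/λ = 2.6155/13.7 = 0.1909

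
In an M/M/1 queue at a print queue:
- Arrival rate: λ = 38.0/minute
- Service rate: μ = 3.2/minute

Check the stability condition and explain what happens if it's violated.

Stability requires ρ = λ/(cμ) < 1
ρ = 38.0/(1 × 3.2) = 38.0/3.20 = 11.8750
Since 11.8750 ≥ 1, the system is UNSTABLE.
Queue grows without bound. Need μ > λ = 38.0.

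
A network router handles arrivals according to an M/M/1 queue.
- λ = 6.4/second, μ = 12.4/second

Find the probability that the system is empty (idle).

ρ = λ/μ = 6.4/12.4 = 0.5161
P(0) = 1 - ρ = 1 - 0.5161 = 0.4839
The server is idle 48.39% of the time.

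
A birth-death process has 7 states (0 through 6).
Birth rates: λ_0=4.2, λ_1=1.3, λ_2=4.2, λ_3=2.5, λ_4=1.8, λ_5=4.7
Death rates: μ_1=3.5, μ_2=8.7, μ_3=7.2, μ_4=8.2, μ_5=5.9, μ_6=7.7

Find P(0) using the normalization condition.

Ratios P(n)/P(0) = (λ₀···λₙ₋₁)/(μ₁···μₙ):
P(1)/P(0) = (4.2)/(3.5) = 1.2000
P(2)/P(0) = (4.2×1.3)/(3.5×8.7) = 0.1793
P(3)/P(0) = (4.2×1.3×4.2)/(3.5×8.7×7.2) = 0.1046
P(4)/P(0) = (4.2×1.3×4.2×2.5)/(3.5×8.7×7.2×8.2) = 0.03189
P(5)/P(0) = (4.2×1.3×4.2×2.5×1.8)/(3.5×8.7×7.2×8.2×5.9) = 0.009729
P(6)/P(0) = (4.2×1.3×4.2×2.5×1.8×4.7)/(3.5×8.7×7.2×8.2×5.9×7.7) = 0.005938

Normalization: ∑ P(n) = 1
P(0) × (1.0000 + 1.2000 + 0.1793 + 0.1046 + 0.03189 + 0.009729 + 0.005938) = 1
P(0) × 2.5315 = 1
P(0) = 1/2.5315 = 0.3950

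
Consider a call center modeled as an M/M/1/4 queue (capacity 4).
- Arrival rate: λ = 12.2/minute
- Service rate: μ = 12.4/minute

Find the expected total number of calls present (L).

ρ = λ/μ = 12.2/12.4 = 0.98387
P₀ = (1-ρ)/(1-ρ^(K+1)) = (1-0.98387)/(1-0.98387^5) = 0.01613/0.07809 = 0.2066
P_K = P₀×ρ^K = 0.206557 × 0.98387^4 = 0.206557 × 0.937024 = 0.1935
L = ρ[1 - (K+1)ρ^K + Kρ^(K+1)] / [(1-ρ)(1-ρ^(K+1))]
L = 0.98387 × (1 - 5×0.9370243 + 4×0.9219101) / ((1 - 0.98387) × (1 - 0.9219101)) = 1.9675 calls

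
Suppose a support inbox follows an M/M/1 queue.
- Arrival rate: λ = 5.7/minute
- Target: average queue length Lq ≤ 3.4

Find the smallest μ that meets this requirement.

For M/M/1: Lq = λ²/(μ(μ-λ))
Need Lq ≤ 3.4, i.e. μ(μ-λ) ≥ λ²/3.4
μ² - 5.7μ - 32.49/3.4 ≥ 0  →  μ² - 5.7μ - 9.55588 ≥ 0
Quadratic formula (positive root): μ = [λ + √(λ² + 4×9.55588)]/2
Discriminant: 32.49 + 4×9.55588 = 70.7135, √70.7135 = 8.4091
μ ≥ (5.7 + 8.4091)/2 = 7.0546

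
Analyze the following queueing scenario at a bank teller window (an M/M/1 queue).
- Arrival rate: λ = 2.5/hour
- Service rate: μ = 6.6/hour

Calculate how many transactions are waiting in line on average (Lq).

ρ = λ/μ = 2.5/6.6 = 0.3788
For M/M/1: Lq = λ²/(μ(μ-λ))
Lq = 6.25/(6.6 × 4.10)
Lq = 0.2310 transactions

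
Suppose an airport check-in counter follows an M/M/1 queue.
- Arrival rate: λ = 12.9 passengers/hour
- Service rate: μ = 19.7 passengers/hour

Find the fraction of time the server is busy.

Server utilization: ρ = λ/μ
ρ = 12.9/19.7 = 0.6548
The server is busy 65.48% of the time.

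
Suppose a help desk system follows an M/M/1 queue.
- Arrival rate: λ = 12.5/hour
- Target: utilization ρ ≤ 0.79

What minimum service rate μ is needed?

ρ = λ/μ, so μ = λ/ρ
μ ≥ 12.5/0.79 = 15.8228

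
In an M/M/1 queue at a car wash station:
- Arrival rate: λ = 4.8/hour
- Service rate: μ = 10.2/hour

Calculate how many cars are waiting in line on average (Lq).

ρ = λ/μ = 4.8/10.2 = 0.4706
For M/M/1: Lq = λ²/(μ(μ-λ))
Lq = 23.04/(10.2 × 5.40)
Lq = 0.4183 cars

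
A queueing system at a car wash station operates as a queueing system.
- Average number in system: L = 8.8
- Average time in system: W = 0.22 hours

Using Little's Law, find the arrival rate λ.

Little's Law: L = λW, so λ = L/W
λ = 8.8/0.22 = 40.0000 cars/hour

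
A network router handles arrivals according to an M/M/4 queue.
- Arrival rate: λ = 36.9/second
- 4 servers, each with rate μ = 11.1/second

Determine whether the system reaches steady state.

Stability requires ρ = λ/(cμ) < 1
ρ = 36.9/(4 × 11.1) = 36.9/44.40 = 0.8311
Since 0.8311 < 1, the system is STABLE.
The servers are busy 83.11% of the time.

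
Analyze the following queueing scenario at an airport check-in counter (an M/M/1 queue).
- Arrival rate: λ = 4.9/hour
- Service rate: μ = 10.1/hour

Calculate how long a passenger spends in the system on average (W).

First, compute utilization: ρ = λ/μ = 4.9/10.1 = 0.4851
For M/M/1: W = 1/(μ-λ)
W = 1/(10.1-4.9) = 1/5.20
W = 0.1923 hours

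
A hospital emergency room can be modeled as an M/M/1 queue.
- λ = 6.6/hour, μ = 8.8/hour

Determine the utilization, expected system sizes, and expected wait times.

Step 1: ρ = λ/μ = 6.6/8.8 = 0.7500
Step 2: L = λ/(μ-λ) = 6.6/2.20 = 3.0000
Step 3: Lq = λ²/(μ(μ-λ)) = 43.56/(8.8×2.20) = 2.2500
Step 4: W = 1/(μ-λ) = 1/2.20 = 0.45455
Step 5: Wq = λ/(μ(μ-λ)) = 6.6/(8.8×2.20) = 0.3409
Step 6: P(0) = 1-ρ = 0.2500
Verify: L = λW = 6.6×0.45455 = 3.0000 ✔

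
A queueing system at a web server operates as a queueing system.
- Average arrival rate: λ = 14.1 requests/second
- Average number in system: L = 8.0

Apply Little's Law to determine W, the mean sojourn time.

Little's Law: L = λW, so W = L/λ
W = 8.0/14.1 = 0.5674 seconds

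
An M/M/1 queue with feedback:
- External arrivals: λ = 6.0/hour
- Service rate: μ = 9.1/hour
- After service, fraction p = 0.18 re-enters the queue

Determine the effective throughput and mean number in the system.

Effective arrival rate: λ_eff = λ/(1-p) = 6.0/(1-0.18) = 6.0/0.82 = 7.31707
ρ = λ_eff/μ = 7.31707/9.1 = 0.804074
L = ρ/(1-ρ) = 0.804074/(1-0.804074) = 4.1040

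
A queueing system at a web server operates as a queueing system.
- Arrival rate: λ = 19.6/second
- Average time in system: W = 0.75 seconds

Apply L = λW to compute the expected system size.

Little's Law: L = λW
L = 19.6 × 0.75 = 14.7000 requests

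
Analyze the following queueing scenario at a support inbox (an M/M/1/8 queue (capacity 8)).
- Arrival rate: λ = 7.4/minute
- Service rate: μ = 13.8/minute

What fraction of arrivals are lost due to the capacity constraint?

ρ = λ/μ = 7.4/13.8 = 0.53623
P₀ = (1-ρ)/(1-ρ^(K+1)) = (1-0.53623)/(1-0.53623^9) = 0.4638/0.9963 = 0.4655
P_K = P₀×ρ^K = 0.4655 × 0.53623^8 = 0.4655 × 0.006836 = 0.003182
Blocking probability = 0.32%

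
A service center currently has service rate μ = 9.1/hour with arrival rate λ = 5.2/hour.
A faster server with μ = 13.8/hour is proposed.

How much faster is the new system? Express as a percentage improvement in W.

System 1: ρ₁ = 5.2/9.1 = 0.5714, W₁ = 1/(9.1-5.2) = 0.25641
System 2: ρ₂ = 5.2/13.8 = 0.3768, W₂ = 1/(13.8-5.2) = 0.11628
Improvement: (W₁-W₂)/W₁ = (0.25641-0.11628)/0.25641 = 54.65%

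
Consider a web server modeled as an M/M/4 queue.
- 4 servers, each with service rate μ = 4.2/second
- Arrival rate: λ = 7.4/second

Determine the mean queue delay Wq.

Traffic intensity: ρ = λ/(cμ) = 7.4/(4×4.2) = 0.4405
Since ρ = 0.4405 < 1, system is stable.
Offered load a = λ/μ = cρ = 7.4/4.2 = 1.7619
P₀ = [ Σₙ₌₀^3 aⁿ/n! + a^4/(4!(1-ρ)) ]⁻¹
Σ = a^0/0! + a^1/1! + a^2/2! + a^3/3! = 1.00000 + 1.76190 + 1.55215 + 0.911583 = 5.2256
a^4/(4!(1-ρ)) = 9.6367/(24 × 0.55952) = 0.7176
P₀ = 1/(5.2256 + 0.7176) = 0.1683
Lq = P₀·a^4·ρ / (4!(1-ρ)²) = 0.16826 × 9.6367 × 0.44048 / (24 × 0.31307) = 0.09506
Wq = Lq/λ = 0.09506/7.4 = 0.01285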